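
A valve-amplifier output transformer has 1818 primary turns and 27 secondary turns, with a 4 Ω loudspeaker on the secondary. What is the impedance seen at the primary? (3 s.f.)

Z_p = (N_p/N_s)² × Z_s = (1818/27)² × 4 = 18100 Ω.

Z_p ≈ 18100 Ω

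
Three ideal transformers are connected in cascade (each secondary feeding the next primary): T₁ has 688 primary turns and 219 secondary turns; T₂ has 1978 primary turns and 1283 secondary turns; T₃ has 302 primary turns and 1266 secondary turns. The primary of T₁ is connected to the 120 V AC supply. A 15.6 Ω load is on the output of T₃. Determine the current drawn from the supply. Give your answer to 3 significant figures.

Secondary of T₁: V = 120.00 × 219/688 = 38.198 V.
Secondary of T₂: V = 38.198 × 1283/1978 = 24.776 V.
Secondary of T₃: V = 24.776 × 1266/302 = 103.86 V.
I_load = 103.86/15.6 = 6.6579 A, so P_out = 103.86 × 6.6579 = 691.52 W.
All ideal ⇒ P_in = P_out, so I_supply = 691.52/120 = 5.76 A.

I_supply ≈ 5.76 A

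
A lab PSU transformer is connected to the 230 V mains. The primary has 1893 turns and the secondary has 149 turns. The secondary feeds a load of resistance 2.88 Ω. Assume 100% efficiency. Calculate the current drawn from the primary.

V_s = V_p × N_s/N_p = 230 × 149/1893 = 18.104 V.
I_s = V_s/R = 18.104/2.88 = 6.2860 A.
For an ideal transformer I_p N_p = I_s N_s, so I_p = 6.2860 × 149/1893 = 0.495 A.

I_p ≈ 0.495 A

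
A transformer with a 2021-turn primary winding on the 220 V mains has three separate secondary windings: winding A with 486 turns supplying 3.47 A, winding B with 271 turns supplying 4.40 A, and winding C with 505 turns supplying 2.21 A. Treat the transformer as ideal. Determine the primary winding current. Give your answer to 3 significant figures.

V_A = 220 × 486/2021 = 52.905 V; V_B = 220 × 271/2021 = 29.500 V; V_C = 220 × 505/2021 = 54.973 V.
P_out = V_A I_A + V_B I_B + V_C I_C = 52.905×3.47 + 29.500×4.40 + 54.973×2.21 = 183.58 + 129.80 + 121.49 = 434.87 W.
Ideal ⇒ P_in = P_out, so I_p = P_out/V_p = 434.87/220 = 1.98 A.

I_p ≈ 1.98 A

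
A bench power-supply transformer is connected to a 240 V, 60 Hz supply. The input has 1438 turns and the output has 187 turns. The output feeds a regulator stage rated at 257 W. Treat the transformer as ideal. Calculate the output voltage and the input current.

V_out ≈ 31.2 V, I_in ≈ 1.07 A

V_out = V_in × N_out/N_in = 240 × 187/1438 = 31.210 V.
I_out = P/V_out = 257/31.210 = 8.2345 A.
I_in = I_out × N_out/N_in = 8.2345 × 187/1438 = 1.07 A.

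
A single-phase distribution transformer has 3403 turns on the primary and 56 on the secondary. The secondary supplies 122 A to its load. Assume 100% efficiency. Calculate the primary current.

For an ideal transformer I_p/I_s = N_s/N_p, so I_p = 122 × 56/3403 = 2.01 A.

I_p ≈ 2.01 A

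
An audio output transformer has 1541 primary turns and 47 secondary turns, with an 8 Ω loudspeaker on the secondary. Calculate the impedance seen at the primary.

Z_p = (N_p/N_s)² × Z_s = (1541/47)² × 8 = 8600 Ω.

Z_p ≈ 8600 Ω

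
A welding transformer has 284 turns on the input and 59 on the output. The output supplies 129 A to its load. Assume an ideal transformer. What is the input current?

For an ideal transformer I_in/I_out = N_out/N_in, so I_in = 129 × 59/284 = 26.8 A.

I_in ≈ 26.8 A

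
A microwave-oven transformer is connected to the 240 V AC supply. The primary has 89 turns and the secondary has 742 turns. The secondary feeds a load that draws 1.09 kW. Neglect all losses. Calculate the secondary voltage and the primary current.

V_s ≈ 2000 V, I_p ≈ 4.54 A

V_s = V_p × N_s/N_p = 240 × 742/89 = 2000.9 V.
I_s = P/V_s = 1090/2000.9 = 0.54476 A.
I_p = I_s × N_s/N_p = 0.54476 × 742/89 = 4.54 A.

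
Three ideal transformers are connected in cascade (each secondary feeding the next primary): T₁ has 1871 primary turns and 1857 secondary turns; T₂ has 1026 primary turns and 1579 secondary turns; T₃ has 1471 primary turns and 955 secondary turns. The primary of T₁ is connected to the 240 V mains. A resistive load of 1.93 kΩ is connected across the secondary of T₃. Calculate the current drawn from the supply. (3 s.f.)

I_supply ≈ 0.122 A

After T₁: V = 240.00 × 1857/1871 = 238.20 V.
After T₂: V = 238.20 × 1579/1026 = 366.59 V.
After T₃: V = 366.59 × 955/1471 = 238.00 V.
I_load = 238.00/1930 = 0.12332 A, so P_out = 238.00 × 0.12332 = 29.349 W.
All ideal ⇒ P_in = P_out, so I_supply = 29.349/240 = 0.122 A.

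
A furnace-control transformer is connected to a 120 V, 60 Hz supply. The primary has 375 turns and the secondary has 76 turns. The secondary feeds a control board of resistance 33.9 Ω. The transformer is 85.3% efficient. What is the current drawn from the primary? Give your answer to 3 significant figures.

I_p ≈ 0.170 A

V_s = 120 × 76/375 = 24.320 V.
I_s = V_s/R = 24.320/33.9 = 0.71740 A.
P_out = V_s I_s = 24.320 × 0.71740 = 17.447 W.
P_in = P_out/η = 17.447/0.853 = 20.454 W.
I_p = P_in/V_p = 20.454/120 = 0.170 A.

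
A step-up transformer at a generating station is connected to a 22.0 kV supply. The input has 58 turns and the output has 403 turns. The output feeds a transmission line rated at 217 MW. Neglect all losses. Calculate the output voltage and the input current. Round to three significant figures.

V_out = V_in × N_out/N_in = 22000 × 403/58 = 152860 V.
I_out = P/V_out = 2.17×10^8/152860 = 1419.6 A.
I_in = I_out × N_out/N_in = 1419.6 × 403/58 = 9860 A.

V_out ≈ 153000 V, I_in ≈ 9860 A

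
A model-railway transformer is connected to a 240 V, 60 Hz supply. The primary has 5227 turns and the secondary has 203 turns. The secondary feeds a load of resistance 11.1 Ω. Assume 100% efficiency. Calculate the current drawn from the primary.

I_p ≈ 0.0326 A

V_s = V_p × N_s/N_p = 240 × 203/5227 = 9.3208 V.
I_s = V_s/R = 9.3208/11.1 = 0.83971 A.
For an ideal transformer I_p N_p = I_s N_s, so I_p = 0.83971 × 203/5227 = 0.0326 A.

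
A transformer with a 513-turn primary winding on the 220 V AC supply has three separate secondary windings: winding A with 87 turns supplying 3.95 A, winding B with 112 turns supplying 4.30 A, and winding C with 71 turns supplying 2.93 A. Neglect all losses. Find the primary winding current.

I_p ≈ 2.01 A

V_A = 220 × 87/513 = 37.310 V; V_B = 220 × 112/513 = 48.031 V; V_C = 220 × 71/513 = 30.448 V.
P_out = V_A I_A + V_B I_B + V_C I_C = 37.310×3.95 + 48.031×4.30 + 30.448×2.93 = 147.37 + 206.53 + 89.214 = 443.12 W.
Ideal ⇒ P_in = P_out, so I_p = P_out/V_p = 443.12/220 = 2.01 A.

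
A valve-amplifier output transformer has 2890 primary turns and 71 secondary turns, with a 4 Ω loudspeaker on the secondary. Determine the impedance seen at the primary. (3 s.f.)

Z_p ≈ 6630 Ω

Z_p = (N_p/N_s)² × Z_s = (2890/71)² × 4 = 6630 Ω.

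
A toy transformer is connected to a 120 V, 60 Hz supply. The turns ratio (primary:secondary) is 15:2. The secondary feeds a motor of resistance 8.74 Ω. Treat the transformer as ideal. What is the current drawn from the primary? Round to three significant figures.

V_s = V_p × N_s/N_p = 120 × 2/15 = 16.000 V.
I_s = V_s/R = 16.000/8.74 = 1.8307 A.
For an ideal transformer I_p N_p = I_s N_s, so I_p = 1.8307 × 2/15 = 0.244 A.

I_p ≈ 0.244 A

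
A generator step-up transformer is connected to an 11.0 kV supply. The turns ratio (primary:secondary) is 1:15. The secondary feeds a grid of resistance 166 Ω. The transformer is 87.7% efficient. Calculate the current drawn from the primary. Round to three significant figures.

I_p ≈ 17000 A

V_s = 11000 × 15/1 = 165000 V.
I_s = V_s/R = 165000/166 = 993.98 A.
P_out = V_s I_s = 165000 × 993.98 = 1.6401×10^8 W.
P_in = P_out/η = 1.6401×10^8/0.877 = 1.8701×10^8 W.
I_p = P_in/V_p = 1.8701×10^8/11000 = 17000 A.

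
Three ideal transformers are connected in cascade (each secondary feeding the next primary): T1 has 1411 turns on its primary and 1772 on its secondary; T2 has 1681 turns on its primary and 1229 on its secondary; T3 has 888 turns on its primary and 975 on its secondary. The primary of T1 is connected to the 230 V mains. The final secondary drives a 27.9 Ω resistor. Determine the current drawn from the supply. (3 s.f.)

I_supply ≈ 8.38 A

After T1: V = 230.00 × 1772/1411 = 288.84 V.
After T2: V = 288.84 × 1229/1681 = 211.18 V.
After T3: V = 211.18 × 975/888 = 231.87 V.
I_load = 231.87/27.9 = 8.3107 A, so P_out = 231.87 × 8.3107 = 1927.0 W.
All ideal ⇒ P_in = P_out, so I_supply = 1927.0/230 = 8.38 A.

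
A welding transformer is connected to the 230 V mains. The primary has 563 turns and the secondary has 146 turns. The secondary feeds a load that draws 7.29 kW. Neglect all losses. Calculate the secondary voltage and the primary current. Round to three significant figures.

V_s ≈ 59.6 V, I_p ≈ 31.7 A

V_s = V_p × N_s/N_p = 230 × 146/563 = 59.645 V.
I_s = P/V_s = 7290/59.645 = 122.22 A.
I_p = I_s × N_s/N_p = 122.22 × 146/563 = 31.7 A.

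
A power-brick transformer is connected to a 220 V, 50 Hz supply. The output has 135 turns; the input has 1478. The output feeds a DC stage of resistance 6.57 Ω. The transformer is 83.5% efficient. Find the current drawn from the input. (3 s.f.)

I_in ≈ 0.335 A

V_out = 220 × 135/1478 = 20.095 V.
I_out = V_out/R = 20.095/6.57 = 3.0586 A.
P_out = V_out I_out = 20.095 × 3.0586 = 61.461 W.
P_in = P_out/η = 61.461/0.835 = 73.606 W.
I_in = P_in/V_in = 73.606/220 = 0.335 A.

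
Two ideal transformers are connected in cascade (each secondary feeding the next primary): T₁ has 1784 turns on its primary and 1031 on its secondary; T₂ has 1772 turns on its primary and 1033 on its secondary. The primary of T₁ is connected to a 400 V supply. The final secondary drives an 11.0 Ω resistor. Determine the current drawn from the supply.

Secondary of T₁: V = 400.00 × 1031/1784 = 231.17 V.
Secondary of T₂: V = 231.17 × 1033/1772 = 134.76 V.
I_load = 134.76/11.0 = 12.251 A, so P_out = 134.76 × 12.251 = 1650.9 W.
All ideal ⇒ P_in = P_out, so I_supply = 1650.9/400 = 4.13 A.

I_supply ≈ 4.13 A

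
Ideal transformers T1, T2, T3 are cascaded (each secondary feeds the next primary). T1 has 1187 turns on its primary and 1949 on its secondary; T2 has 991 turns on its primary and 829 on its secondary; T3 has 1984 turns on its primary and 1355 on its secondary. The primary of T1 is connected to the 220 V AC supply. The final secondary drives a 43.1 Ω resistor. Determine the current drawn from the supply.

After T1: V = 220.00 × 1949/1187 = 361.23 V.
After T2: V = 361.23 × 829/991 = 302.18 V.
After T3: V = 302.18 × 1355/1984 = 206.38 V.
I_load = 206.38/43.1 = 4.7883 A, so P_out = 206.38 × 4.7883 = 988.21 W.
All ideal ⇒ P_in = P_out, so I_supply = 988.21/220 = 4.49 A.

I_supply ≈ 4.49 A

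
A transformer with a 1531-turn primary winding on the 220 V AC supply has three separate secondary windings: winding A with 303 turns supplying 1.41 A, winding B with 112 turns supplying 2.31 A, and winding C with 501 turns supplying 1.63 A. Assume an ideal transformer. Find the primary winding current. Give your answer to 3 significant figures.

V_A = 220 × 303/1531 = 43.540 V; V_B = 220 × 112/1531 = 16.094 V; V_C = 220 × 501/1531 = 71.992 V.
P_out = V_A I_A + V_B I_B + V_C I_C = 43.540×1.41 + 16.094×2.31 + 71.992×1.63 = 61.392 + 37.177 + 117.35 = 215.92 W.
Ideal ⇒ P_in = P_out, so I_p = P_out/V_p = 215.92/220 = 0.981 A.

I_p ≈ 0.981 A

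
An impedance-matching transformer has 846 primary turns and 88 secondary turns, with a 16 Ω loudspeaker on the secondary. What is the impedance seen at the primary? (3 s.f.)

Z_p = (N_p/N_s)² × Z_s = (846/88)² × 16 = 1480 Ω.

Z_p ≈ 1480 Ω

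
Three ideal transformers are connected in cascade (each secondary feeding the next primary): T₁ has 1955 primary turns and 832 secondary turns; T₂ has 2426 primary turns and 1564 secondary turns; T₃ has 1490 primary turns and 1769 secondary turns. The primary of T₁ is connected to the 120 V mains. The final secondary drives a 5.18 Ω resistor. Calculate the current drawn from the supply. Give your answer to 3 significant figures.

I_supply ≈ 2.46 A

Secondary of T₁: V = 120.00 × 832/1955 = 51.069 V.
Secondary of T₂: V = 51.069 × 1564/2426 = 32.923 V.
Secondary of T₃: V = 32.923 × 1769/1490 = 39.088 V.
I_load = 39.088/5.18 = 7.5460 A, so P_out = 39.088 × 7.5460 = 294.96 W.
All ideal ⇒ P_in = P_out, so I_supply = 294.96/120 = 2.46 A.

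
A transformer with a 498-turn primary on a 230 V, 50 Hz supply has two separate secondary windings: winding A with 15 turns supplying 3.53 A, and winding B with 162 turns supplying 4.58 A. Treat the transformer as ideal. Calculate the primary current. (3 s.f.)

I_p ≈ 1.60 A

V_A = 230 × 15/498 = 6.9277 V; V_B = 230 × 162/498 = 74.819 V.
P_out = V_A I_A + V_B I_B = 6.9277×3.53 + 74.819×4.58 = 24.455 + 342.67 = 367.13 W.
Ideal ⇒ P_in = P_out, so I_p = P_out/V_p = 367.13/230 = 1.60 A.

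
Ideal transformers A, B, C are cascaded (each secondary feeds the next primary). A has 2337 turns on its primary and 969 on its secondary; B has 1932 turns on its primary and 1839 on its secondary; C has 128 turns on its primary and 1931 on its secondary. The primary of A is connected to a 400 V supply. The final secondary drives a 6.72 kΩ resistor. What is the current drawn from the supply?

I_supply ≈ 2.11 A

After A: V = 400.00 × 969/2337 = 165.85 V.
After B: V = 165.85 × 1839/1932 = 157.87 V.
After C: V = 157.87 × 1931/128 = 2381.6 V.
I_load = 2381.6/6720 = 0.35441 A, so P_out = 2381.6 × 0.35441 = 844.06 W.
All ideal ⇒ P_in = P_out, so I_supply = 844.06/400 = 2.11 A.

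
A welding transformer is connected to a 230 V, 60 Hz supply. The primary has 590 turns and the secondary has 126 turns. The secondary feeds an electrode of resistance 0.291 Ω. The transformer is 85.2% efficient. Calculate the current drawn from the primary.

V_s = 230 × 126/590 = 49.119 V.
I_s = V_s/R = 49.119/0.291 = 168.79 A.
P_out = V_s I_s = 49.119 × 168.79 = 8290.9 W.
P_in = P_out/η = 8290.9/0.852 = 9731.1 W.
I_p = P_in/V_p = 9731.1/230 = 42.3 A.

I_p ≈ 42.3 A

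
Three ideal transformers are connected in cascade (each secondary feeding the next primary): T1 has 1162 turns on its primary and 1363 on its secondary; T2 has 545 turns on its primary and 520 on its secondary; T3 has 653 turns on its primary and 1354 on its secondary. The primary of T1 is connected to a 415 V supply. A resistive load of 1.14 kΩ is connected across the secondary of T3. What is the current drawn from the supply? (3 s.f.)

I_supply ≈ 1.96 A

After T1: V = 415.00 × 1363/1162 = 486.79 V.
After T2: V = 486.79 × 520/545 = 464.46 V.
After T3: V = 464.46 × 1354/653 = 963.05 V.
I_load = 963.05/1140 = 0.84478 A, so P_out = 963.05 × 0.84478 = 813.57 W.
All ideal ⇒ P_in = P_out, so I_supply = 813.57/415 = 1.96 A.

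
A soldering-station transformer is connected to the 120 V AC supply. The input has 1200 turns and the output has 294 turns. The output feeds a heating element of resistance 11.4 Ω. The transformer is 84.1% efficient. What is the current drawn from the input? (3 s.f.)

V_out = 120 × 294/1200 = 29.400 V.
I_out = V_out/R = 29.400/11.4 = 2.5789 A.
P_out = V_out I_out = 29.400 × 2.5789 = 75.821 W.
P_in = P_out/η = 75.821/0.841 = 90.156 W.
I_in = P_in/V_in = 90.156/120 = 0.751 A.

I_in ≈ 0.751 A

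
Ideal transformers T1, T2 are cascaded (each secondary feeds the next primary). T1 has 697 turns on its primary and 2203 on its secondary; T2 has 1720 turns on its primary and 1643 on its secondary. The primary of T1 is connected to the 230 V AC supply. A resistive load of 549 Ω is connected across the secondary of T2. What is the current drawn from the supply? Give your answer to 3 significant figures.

Secondary of T1: V = 230.00 × 2203/697 = 726.96 V.
Secondary of T2: V = 726.96 × 1643/1720 = 694.41 V.
I_load = 694.41/549 = 1.2649 A, so P_out = 694.41 × 1.2649 = 878.34 W.
All ideal ⇒ P_in = P_out, so I_supply = 878.34/230 = 3.82 A.

I_supply ≈ 3.82 A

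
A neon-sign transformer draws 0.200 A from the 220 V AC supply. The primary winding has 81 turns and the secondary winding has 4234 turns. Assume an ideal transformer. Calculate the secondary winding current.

I_s ≈ 0.00383 A

I_s/I_p = N_p/N_s, so I_s = 0.200 × 81/4234 = 0.00383 A.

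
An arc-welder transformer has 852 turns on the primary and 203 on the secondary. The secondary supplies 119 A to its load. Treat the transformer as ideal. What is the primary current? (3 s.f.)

I_p ≈ 28.4 A

For an ideal transformer I_p/I_s = N_s/N_p, so I_p = 119 × 203/852 = 28.4 A.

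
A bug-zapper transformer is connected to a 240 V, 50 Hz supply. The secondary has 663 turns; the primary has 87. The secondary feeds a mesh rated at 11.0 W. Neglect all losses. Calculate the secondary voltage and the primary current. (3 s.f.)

V_s = V_p × N_s/N_p = 240 × 663/87 = 1829.0 V.
I_s = P/V_s = 11.0/1829.0 = 0.0060143 A.
I_p = I_s × N_s/N_p = 0.0060143 × 663/87 = 0.0458 A.

V_s ≈ 1830 V, I_p ≈ 0.0458 A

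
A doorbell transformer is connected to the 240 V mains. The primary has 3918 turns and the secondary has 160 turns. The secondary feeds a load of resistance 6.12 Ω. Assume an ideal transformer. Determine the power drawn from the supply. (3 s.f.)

P ≈ 15.7 W

V_s = V_p × N_s/N_p = 240 × 160/3918 = 9.8009 V.
I_s = V_s/R = 9.8009/6.12 = 1.6015 A.
I_p = I_s × N_s/N_p = 1.6015 × 160/3918 = 0.065399 A.
P = V_p I_p = 240 × 0.065399 = 15.7 W.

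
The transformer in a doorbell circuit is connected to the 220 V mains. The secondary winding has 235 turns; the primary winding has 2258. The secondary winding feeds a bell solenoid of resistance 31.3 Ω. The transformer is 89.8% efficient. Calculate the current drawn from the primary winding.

V_s = 220 × 235/2258 = 22.896 V.
I_s = V_s/R = 22.896/31.3 = 0.73151 A.
P_out = V_s I_s = 22.896 × 0.73151 = 16.749 W.
P_in = P_out/η = 16.749/0.898 = 18.651 W.
I_p = P_in/V_p = 18.651/220 = 0.0848 A.

I_p ≈ 0.0848 A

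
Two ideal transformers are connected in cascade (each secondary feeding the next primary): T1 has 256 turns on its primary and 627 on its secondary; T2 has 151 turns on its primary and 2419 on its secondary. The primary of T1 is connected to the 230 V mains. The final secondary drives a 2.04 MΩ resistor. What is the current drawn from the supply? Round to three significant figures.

Secondary of T1: V = 230.00 × 627/256 = 563.32 V.
Secondary of T2: V = 563.32 × 2419/151 = 9024.3 V.
I_load = 9024.3/(2.04×10^6) = 0.0044237 A, so P_out = 9024.3 × 0.0044237 = 39.921 W.
All ideal ⇒ P_in = P_out, so I_supply = 39.921/230 = 0.174 A.

I_supply ≈ 0.174 A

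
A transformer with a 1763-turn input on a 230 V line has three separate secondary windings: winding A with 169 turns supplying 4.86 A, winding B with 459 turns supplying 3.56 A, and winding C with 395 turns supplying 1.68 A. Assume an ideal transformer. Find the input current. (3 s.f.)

V_A = 230 × 169/1763 = 22.048 V; V_B = 230 × 459/1763 = 59.881 V; V_C = 230 × 395/1763 = 51.531 V.
P_out = V_A I_A + V_B I_B + V_C I_C = 22.048×4.86 + 59.881×3.56 + 51.531×1.68 = 107.15 + 213.18 + 86.573 = 406.90 W.
Ideal ⇒ P_in = P_out, so I_in = P_out/V_in = 406.90/230 = 1.77 A.

I_in ≈ 1.77 A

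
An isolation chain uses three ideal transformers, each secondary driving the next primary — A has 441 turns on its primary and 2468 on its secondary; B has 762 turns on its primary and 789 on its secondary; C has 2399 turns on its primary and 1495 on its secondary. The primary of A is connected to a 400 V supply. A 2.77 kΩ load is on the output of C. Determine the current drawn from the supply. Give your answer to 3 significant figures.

Secondary of A: V = 400.00 × 2468/441 = 2238.5 V.
Secondary of B: V = 2238.5 × 789/762 = 2317.9 V.
Secondary of C: V = 2317.9 × 1495/2399 = 1444.4 V.
I_load = 1444.4/2770 = 0.52146 A, so P_out = 1444.4 × 0.52146 = 753.22 W.
All ideal ⇒ P_in = P_out, so I_supply = 753.22/400 = 1.88 A.

I_supply ≈ 1.88 A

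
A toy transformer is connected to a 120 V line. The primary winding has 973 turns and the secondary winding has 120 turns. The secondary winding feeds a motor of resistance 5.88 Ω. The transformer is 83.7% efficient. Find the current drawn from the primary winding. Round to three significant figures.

I_p ≈ 0.371 A

V_s = 120 × 120/973 = 14.800 V.
I_s = V_s/R = 14.800/5.88 = 2.5169 A.
P_out = V_s I_s = 14.800 × 2.5169 = 37.250 W.
P_in = P_out/η = 37.250/0.837 = 44.504 W.
I_p = P_in/V_p = 44.504/120 = 0.371 A.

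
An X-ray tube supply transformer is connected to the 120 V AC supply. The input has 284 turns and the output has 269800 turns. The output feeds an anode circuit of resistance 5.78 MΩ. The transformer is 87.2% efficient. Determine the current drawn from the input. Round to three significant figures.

I_in ≈ 21.5 A

V_out = 120 × 269800/284 = 114000 V.
I_out = V_out/R = 114000/(5.78×10^6) = 0.019723 A.
P_out = V_out I_out = 114000 × 0.019723 = 2248.4 W.
P_in = P_out/η = 2248.4/0.872 = 2578.5 W.
I_in = P_in/V_in = 2578.5/120 = 21.5 A.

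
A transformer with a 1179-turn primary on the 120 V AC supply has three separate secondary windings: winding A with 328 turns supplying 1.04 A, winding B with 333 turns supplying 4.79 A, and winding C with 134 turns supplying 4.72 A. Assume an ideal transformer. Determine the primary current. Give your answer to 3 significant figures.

I_p ≈ 2.18 A

V_A = 120 × 328/1179 = 33.384 V; V_B = 120 × 333/1179 = 33.893 V; V_C = 120 × 134/1179 = 13.639 V.
P_out = V_A I_A + V_B I_B + V_C I_C = 33.384×1.04 + 33.893×4.79 + 13.639×4.72 = 34.720 + 162.35 + 64.375 = 261.44 W.
Ideal ⇒ P_in = P_out, so I_p = P_out/V_p = 261.44/120 = 2.18 A.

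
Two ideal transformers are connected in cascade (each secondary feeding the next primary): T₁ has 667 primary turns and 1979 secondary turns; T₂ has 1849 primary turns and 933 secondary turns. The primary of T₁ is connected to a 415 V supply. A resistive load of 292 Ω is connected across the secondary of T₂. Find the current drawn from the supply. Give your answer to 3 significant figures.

I_supply ≈ 3.19 A

After T₁: V = 415.00 × 1979/667 = 1231.3 V.
After T₂: V = 1231.3 × 933/1849 = 621.32 V.
I_load = 621.32/292 = 2.1278 A, so P_out = 621.32 × 2.1278 = 1322.0 W.
All ideal ⇒ P_in = P_out, so I_supply = 1322.0/415 = 3.19 A.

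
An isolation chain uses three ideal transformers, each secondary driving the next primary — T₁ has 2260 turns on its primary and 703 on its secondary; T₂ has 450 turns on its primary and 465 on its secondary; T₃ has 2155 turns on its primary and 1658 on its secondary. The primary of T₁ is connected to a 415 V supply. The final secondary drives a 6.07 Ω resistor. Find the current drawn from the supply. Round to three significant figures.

I_supply ≈ 4.18 A

After T₁: V = 415.00 × 703/2260 = 129.09 V.
After T₂: V = 129.09 × 465/450 = 133.39 V.
After T₃: V = 133.39 × 1658/2155 = 102.63 V.
I_load = 102.63/6.07 = 16.908 A, so P_out = 102.63 × 16.908 = 1735.2 W.
All ideal ⇒ P_in = P_out, so I_supply = 1735.2/415 = 4.18 A.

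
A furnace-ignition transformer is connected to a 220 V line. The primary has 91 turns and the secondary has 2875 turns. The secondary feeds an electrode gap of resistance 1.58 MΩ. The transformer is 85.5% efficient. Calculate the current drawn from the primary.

I_p ≈ 0.163 A

V_s = 220 × 2875/91 = 6950.5 V.
I_s = V_s/R = 6950.5/(1.58×10^6) = 0.0043991 A.
P_out = V_s I_s = 6950.5 × 0.0043991 = 30.576 W.
P_in = P_out/η = 30.576/0.855 = 35.761 W.
I_p = P_in/V_p = 35.761/220 = 0.163 A.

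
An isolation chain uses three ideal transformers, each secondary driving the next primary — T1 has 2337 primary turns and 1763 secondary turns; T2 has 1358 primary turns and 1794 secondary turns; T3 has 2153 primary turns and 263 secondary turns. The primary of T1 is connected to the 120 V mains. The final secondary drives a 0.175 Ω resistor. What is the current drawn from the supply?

I_supply ≈ 10.2 A

After T1: V = 120.00 × 1763/2337 = 90.526 V.
After T2: V = 90.526 × 1794/1358 = 119.59 V.
After T3: V = 119.59 × 263/2153 = 14.609 V.
I_load = 14.609/0.175 = 83.478 A, so P_out = 14.609 × 83.478 = 1219.5 W.
All ideal ⇒ P_in = P_out, so I_supply = 1219.5/120 = 10.2 A.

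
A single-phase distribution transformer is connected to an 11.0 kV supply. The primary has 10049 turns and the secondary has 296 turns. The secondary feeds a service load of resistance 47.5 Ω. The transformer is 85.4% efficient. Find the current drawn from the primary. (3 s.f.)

I_p ≈ 0.235 A

V_s = 11000 × 296/10049 = 324.01 V.
I_s = V_s/R = 324.01/47.5 = 6.8213 A.
P_out = V_s I_s = 324.01 × 6.8213 = 2210.2 W.
P_in = P_out/η = 2210.2/0.854 = 2588.0 W.
I_p = P_in/V_p = 2588.0/11000 = 0.235 A.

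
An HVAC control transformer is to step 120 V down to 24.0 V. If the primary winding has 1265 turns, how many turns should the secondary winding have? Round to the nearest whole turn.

N_s/N_p = V_s/V_p, so N_s = 1265 × 24.0/120 = 253.0 ≈ 253 turns.

N_s = 253 turns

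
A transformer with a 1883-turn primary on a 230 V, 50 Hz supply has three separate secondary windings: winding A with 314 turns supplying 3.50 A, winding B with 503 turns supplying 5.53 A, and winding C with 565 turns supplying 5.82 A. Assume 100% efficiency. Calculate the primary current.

I_p ≈ 3.81 A

V_A = 230 × 314/1883 = 38.354 V; V_B = 230 × 503/1883 = 61.439 V; V_C = 230 × 565/1883 = 69.012 V.
P_out = V_A I_A + V_B I_B + V_C I_C = 38.354×3.50 + 61.439×5.53 + 69.012×5.82 = 134.24 + 339.76 + 401.65 = 875.65 W.
Ideal ⇒ P_in = P_out, so I_p = P_out/V_p = 875.65/230 = 3.81 A.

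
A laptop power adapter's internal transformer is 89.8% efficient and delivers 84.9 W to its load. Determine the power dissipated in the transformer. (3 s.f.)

P_loss ≈ 9.64 W

P_in = P_out/η = 84.9/0.898 = 94.5434 W.
P_loss = P_in − P_out = 94.5434 − 84.9 = 9.64 W.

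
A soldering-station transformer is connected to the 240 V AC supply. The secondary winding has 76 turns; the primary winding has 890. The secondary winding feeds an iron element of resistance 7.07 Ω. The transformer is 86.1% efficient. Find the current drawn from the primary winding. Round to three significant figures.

I_p ≈ 0.287 A

V_s = 240 × 76/890 = 20.494 V.
I_s = V_s/R = 20.494/7.07 = 2.8988 A.
P_out = V_s I_s = 20.494 × 2.8988 = 59.409 W.
P_in = P_out/η = 59.409/0.861 = 69.000 W.
I_p = P_in/V_p = 69.000/240 = 0.287 A.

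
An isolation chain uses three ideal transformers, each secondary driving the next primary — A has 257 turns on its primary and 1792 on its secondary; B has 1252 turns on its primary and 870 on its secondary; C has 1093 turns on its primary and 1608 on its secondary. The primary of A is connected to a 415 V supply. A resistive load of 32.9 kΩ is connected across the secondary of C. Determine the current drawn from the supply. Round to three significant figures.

I_supply ≈ 0.641 A

Secondary of A: V = 415.00 × 1792/257 = 2893.7 V.
Secondary of B: V = 2893.7 × 870/1252 = 2010.8 V.
Secondary of C: V = 2010.8 × 1608/1093 = 2958.2 V.
I_load = 2958.2/32900 = 0.089916 A, so P_out = 2958.2 × 0.089916 = 265.99 W.
All ideal ⇒ P_in = P_out, so I_supply = 265.99/415 = 0.641 A.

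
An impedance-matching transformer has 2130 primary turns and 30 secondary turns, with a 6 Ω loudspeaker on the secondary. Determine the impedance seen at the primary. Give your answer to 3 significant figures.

Z_p = (N_p/N_s)² × Z_s = (2130/30)² × 6 = 30200 Ω.

Z_p ≈ 30200 Ω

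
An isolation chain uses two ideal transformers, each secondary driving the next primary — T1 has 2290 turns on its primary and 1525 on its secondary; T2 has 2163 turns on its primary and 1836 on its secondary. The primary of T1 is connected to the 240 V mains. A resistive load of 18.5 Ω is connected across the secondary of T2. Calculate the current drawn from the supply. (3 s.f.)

I_supply ≈ 4.15 A

Secondary of T1: V = 240.00 × 1525/2290 = 159.83 V.
Secondary of T2: V = 159.83 × 1836/2163 = 135.66 V.
I_load = 135.66/18.5 = 7.3331 A, so P_out = 135.66 × 7.3331 = 994.84 W.
All ideal ⇒ P_in = P_out, so I_supply = 994.84/240 = 4.15 A.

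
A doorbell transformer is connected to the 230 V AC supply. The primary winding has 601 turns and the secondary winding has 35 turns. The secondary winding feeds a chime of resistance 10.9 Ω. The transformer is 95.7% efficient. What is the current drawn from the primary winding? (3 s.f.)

I_p ≈ 0.0748 A

V_s = 230 × 35/601 = 13.394 V.
I_s = V_s/R = 13.394/10.9 = 1.2288 A.
P_out = V_s I_s = 13.394 × 1.2288 = 16.459 W.
P_in = P_out/η = 16.459/0.957 = 17.199 W.
I_p = P_in/V_p = 17.199/230 = 0.0748 A.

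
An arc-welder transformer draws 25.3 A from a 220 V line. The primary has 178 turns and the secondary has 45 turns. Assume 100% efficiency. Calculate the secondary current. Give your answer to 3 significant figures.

I_s/I_p = N_p/N_s, so I_s = 25.3 × 178/45 = 100 A.

I_s ≈ 100 A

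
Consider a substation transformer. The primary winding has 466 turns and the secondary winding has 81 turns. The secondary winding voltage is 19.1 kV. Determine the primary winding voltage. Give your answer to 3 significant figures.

V_p ≈ 110000 V

V_p/V_s = N_p/N_s, so V_p = 19100 × 466/81 = 110000 V.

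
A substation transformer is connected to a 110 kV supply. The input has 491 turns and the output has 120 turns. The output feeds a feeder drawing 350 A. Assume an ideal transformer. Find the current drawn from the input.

For an ideal transformer I_in N_in = I_out N_out, so I_in = 350 × 120/491 = 85.5 A.

I_in ≈ 85.5 A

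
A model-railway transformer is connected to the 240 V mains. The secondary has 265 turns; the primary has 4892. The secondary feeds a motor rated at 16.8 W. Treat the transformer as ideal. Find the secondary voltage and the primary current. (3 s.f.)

V_s = V_p × N_s/N_p = 240 × 265/4892 = 13.001 V.
I_s = P/V_s = 16.8/13.001 = 1.2922 A.
I_p = I_s × N_s/N_p = 1.2922 × 265/4892 = 0.0700 A.

V_s ≈ 13.0 V, I_p ≈ 0.0700 A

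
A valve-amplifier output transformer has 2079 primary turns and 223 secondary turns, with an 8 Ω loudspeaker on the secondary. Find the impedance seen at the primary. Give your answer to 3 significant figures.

Z_p ≈ 695 Ω

Z_p = (N_p/N_s)² × Z_s = (2079/223)² × 8 = 695 Ω.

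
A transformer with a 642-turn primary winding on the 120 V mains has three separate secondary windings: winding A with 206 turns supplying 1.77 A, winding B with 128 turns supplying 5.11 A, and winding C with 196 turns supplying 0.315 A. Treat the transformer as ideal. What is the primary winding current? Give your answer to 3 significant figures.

V_A = 120 × 206/642 = 38.505 V; V_B = 120 × 128/642 = 23.925 V; V_C = 120 × 196/642 = 36.636 V.
P_out = V_A I_A + V_B I_B + V_C I_C = 38.505×1.77 + 23.925×5.11 + 36.636×0.315 = 68.153 + 122.26 + 11.540 = 201.95 W.
Ideal ⇒ P_in = P_out, so I_p = P_out/V_p = 201.95/120 = 1.68 A.

I_p ≈ 1.68 A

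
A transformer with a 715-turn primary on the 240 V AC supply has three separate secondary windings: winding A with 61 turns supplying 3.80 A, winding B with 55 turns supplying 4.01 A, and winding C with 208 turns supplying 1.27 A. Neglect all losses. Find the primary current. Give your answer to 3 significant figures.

I_p ≈ 1.00 A

V_A = 240 × 61/715 = 20.476 V; V_B = 240 × 55/715 = 18.462 V; V_C = 240 × 208/715 = 69.818 V.
P_out = V_A I_A + V_B I_B + V_C I_C = 20.476×3.80 + 18.462×4.01 + 69.818×1.27 = 77.807 + 74.031 + 88.669 = 240.51 W.
Ideal ⇒ P_in = P_out, so I_p = P_out/V_p = 240.51/240 = 1.00 A.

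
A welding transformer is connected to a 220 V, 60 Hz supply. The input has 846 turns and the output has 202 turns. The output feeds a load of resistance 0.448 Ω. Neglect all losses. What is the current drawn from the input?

V_out = V_in × N_out/N_in = 220 × 202/846 = 52.530 V.
I_out = V_out/R = 52.530/0.448 = 117.25 A.
For an ideal transformer I_in N_in = I_out N_out, so I_in = 117.25 × 202/846 = 28.0 A.

I_in ≈ 28.0 A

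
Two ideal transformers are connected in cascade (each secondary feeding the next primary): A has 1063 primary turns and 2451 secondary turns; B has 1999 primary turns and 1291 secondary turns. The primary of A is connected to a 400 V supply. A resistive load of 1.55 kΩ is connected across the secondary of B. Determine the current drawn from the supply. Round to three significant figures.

After A: V = 400.00 × 2451/1063 = 922.30 V.
After B: V = 922.30 × 1291/1999 = 595.64 V.
I_load = 595.64/1550 = 0.38428 A, so P_out = 595.64 × 0.38428 = 228.89 W.
All ideal ⇒ P_in = P_out, so I_supply = 228.89/400 = 0.572 A.

I_supply ≈ 0.572 A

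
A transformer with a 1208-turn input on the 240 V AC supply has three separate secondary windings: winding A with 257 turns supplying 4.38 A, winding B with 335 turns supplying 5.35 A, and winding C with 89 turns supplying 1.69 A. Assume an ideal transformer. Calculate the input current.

I_in ≈ 2.54 A

V_A = 240 × 257/1208 = 51.060 V; V_B = 240 × 335/1208 = 66.556 V; V_C = 240 × 89/1208 = 17.682 V.
P_out = V_A I_A + V_B I_B + V_C I_C = 51.060×4.38 + 66.556×5.35 + 17.682×1.69 = 223.64 + 356.08 + 29.883 = 609.60 W.
Ideal ⇒ P_in = P_out, so I_in = P_out/V_in = 609.60/240 = 2.54 A.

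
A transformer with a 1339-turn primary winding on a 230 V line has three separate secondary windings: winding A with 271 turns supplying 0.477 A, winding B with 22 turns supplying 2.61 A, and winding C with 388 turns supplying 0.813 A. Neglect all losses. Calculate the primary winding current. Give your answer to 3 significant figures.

V_A = 230 × 271/1339 = 46.550 V; V_B = 230 × 22/1339 = 3.7789 V; V_C = 230 × 388/1339 = 66.647 V.
P_out = V_A I_A + V_B I_B + V_C I_C = 46.550×0.477 + 3.7789×2.61 + 66.647×0.813 = 22.204 + 9.8630 + 54.184 = 86.251 W.
Ideal ⇒ P_in = P_out, so I_p = P_out/V_p = 86.251/230 = 0.375 A.

I_p ≈ 0.375 A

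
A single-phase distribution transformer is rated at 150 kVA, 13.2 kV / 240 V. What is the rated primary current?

I_p = S/V_p = 150000/13200 = 11.4 A.

I_p ≈ 11.4 A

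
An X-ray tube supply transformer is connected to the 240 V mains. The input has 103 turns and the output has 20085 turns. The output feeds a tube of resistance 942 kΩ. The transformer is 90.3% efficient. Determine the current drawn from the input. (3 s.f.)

V_out = 240 × 20085/103 = 46800 V.
I_out = V_out/R = 46800/942000 = 0.049682 A.
P_out = V_out I_out = 46800 × 0.049682 = 2325.1 W.
P_in = P_out/η = 2325.1/0.903 = 2574.9 W.
I_in = P_in/V_in = 2574.9/240 = 10.7 A.

I_in ≈ 10.7 A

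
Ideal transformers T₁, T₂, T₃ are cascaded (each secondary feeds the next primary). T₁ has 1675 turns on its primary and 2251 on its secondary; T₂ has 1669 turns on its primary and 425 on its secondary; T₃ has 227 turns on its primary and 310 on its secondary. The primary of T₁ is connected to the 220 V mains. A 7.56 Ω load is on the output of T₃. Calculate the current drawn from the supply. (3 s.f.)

I_supply ≈ 6.36 A

After T₁: V = 220.00 × 2251/1675 = 295.65 V.
After T₂: V = 295.65 × 425/1669 = 75.286 V.
After T₃: V = 75.286 × 310/227 = 102.81 V.
I_load = 102.81/7.56 = 13.600 A, so P_out = 102.81 × 13.600 = 1398.2 W.
All ideal ⇒ P_in = P_out, so I_supply = 1398.2/220 = 6.36 A.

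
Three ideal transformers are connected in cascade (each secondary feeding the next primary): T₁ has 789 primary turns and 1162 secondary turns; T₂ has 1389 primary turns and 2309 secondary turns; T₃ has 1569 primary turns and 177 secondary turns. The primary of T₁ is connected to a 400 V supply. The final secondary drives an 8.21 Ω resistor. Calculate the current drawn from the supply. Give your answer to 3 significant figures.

After T₁: V = 400.00 × 1162/789 = 589.10 V.
After T₂: V = 589.10 × 2309/1389 = 979.29 V.
After T₃: V = 979.29 × 177/1569 = 110.47 V.
I_load = 110.47/8.21 = 13.456 A, so P_out = 110.47 × 13.456 = 1486.5 W.
All ideal ⇒ P_in = P_out, so I_supply = 1486.5/400 = 3.72 A.

I_supply ≈ 3.72 A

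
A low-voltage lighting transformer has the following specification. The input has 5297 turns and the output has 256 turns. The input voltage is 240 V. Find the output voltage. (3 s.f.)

V_out/V_in = N_out/N_in, so V_out = 240 × 256/5297 = 11.6 V.

V_out ≈ 11.6 V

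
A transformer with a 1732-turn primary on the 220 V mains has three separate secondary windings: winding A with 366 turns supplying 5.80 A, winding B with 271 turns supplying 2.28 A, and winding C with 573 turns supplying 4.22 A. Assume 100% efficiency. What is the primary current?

V_A = 220 × 366/1732 = 46.490 V; V_B = 220 × 271/1732 = 34.423 V; V_C = 220 × 573/1732 = 72.783 V.
P_out = V_A I_A + V_B I_B + V_C I_C = 46.490×5.80 + 34.423×2.28 + 72.783×4.22 = 269.64 + 78.484 + 307.14 = 655.27 W.
Ideal ⇒ P_in = P_out, so I_p = P_out/V_p = 655.27/220 = 2.98 A.

I_p ≈ 2.98 A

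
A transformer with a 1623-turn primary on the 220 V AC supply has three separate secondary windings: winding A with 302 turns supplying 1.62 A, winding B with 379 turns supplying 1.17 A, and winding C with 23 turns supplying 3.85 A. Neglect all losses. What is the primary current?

I_p ≈ 0.629 A

V_A = 220 × 302/1623 = 40.937 V; V_B = 220 × 379/1623 = 51.374 V; V_C = 220 × 23/1623 = 3.1177 V.
P_out = V_A I_A + V_B I_B + V_C I_C = 40.937×1.62 + 51.374×1.17 + 3.1177×3.85 = 66.317 + 60.108 + 12.003 = 138.43 W.
Ideal ⇒ P_in = P_out, so I_p = P_out/V_p = 138.43/220 = 0.629 A.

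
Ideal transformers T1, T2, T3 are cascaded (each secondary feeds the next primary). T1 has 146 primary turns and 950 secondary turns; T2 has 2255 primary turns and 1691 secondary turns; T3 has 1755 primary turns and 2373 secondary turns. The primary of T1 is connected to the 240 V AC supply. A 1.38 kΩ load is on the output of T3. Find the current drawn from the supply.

After T1: V = 240.00 × 950/146 = 1561.6 V.
After T2: V = 1561.6 × 1691/2255 = 1171.1 V.
After T3: V = 1171.1 × 2373/1755 = 1583.4 V.
I_load = 1583.4/1380 = 1.1474 A, so P_out = 1583.4 × 1.1474 = 1816.9 W.
All ideal ⇒ P_in = P_out, so I_supply = 1816.9/240 = 7.57 A.

I_supply ≈ 7.57 A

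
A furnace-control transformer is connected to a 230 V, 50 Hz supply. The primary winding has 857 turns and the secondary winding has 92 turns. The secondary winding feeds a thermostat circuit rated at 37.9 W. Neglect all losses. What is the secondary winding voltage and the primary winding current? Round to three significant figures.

V_s ≈ 24.7 V, I_p ≈ 0.165 A

V_s = V_p × N_s/N_p = 230 × 92/857 = 24.691 V.
I_s = P/V_s = 37.9/24.691 = 1.5350 A.
I_p = I_s × N_s/N_p = 1.5350 × 92/857 = 0.165 A.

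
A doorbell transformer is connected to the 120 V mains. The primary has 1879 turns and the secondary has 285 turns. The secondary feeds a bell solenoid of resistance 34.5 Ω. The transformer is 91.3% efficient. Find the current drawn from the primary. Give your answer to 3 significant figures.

V_s = 120 × 285/1879 = 18.201 V.
I_s = V_s/R = 18.201/34.5 = 0.52757 A.
P_out = V_s I_s = 18.201 × 0.52757 = 9.6024 W.
P_in = P_out/η = 9.6024/0.913 = 10.517 W.
I_p = P_in/V_p = 10.517/120 = 0.0876 A.

I_p ≈ 0.0876 A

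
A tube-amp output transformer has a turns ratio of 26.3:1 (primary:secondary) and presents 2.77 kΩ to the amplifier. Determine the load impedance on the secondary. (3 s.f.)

Z_s = Z_p/(N_p/N_s)² = 2770/26.3² = 4.00 Ω.

Z_s ≈ 4.00 Ω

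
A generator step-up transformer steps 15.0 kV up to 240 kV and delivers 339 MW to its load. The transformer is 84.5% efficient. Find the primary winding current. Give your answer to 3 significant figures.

P_in = P_out/η = 3.39×10^8/0.845 = 4.0118×10^8 W.
I_p = P_in/V_p = 4.0118×10^8/15000 = 26700 A.

I_p ≈ 26700 A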